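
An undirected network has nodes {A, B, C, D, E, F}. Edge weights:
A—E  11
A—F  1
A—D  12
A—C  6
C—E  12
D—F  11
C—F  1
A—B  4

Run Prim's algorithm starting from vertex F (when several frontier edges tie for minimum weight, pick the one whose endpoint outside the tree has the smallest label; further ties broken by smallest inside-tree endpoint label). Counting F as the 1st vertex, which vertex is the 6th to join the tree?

Prim's algorithm from F:
Step 1: frontier [A—F 1, C—F 1, D—F 11] → take A—F (1); add A.
Step 2: frontier [A—B 4, A—C 6, A—E 11, A—D 12, C—F 1, D—F 11] → take C—F (1); add C.
Step 3: frontier [A—B 4, A—E 11, A—D 12, C—E 12, D—F 11] → take A—B (4); add B.
Step 4: frontier [A—E 11, A—D 12, C—E 12, D—F 11] → take D—F (11); add D.
Step 5: frontier [A—E 11, C—E 12] → take A—E (11); add E.
Vertex order: F, A, C, B, D, E. The 6th vertex is E.

E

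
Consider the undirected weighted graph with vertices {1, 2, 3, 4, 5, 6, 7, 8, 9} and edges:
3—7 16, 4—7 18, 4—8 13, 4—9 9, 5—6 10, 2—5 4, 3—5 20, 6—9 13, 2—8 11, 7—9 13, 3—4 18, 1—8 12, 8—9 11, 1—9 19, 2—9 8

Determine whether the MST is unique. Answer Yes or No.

No

Kruskal's algorithm — process edges by increasing weight (ties by edge label):
2—5 (4): add — endpoints in different components.
2—9 (8): add — endpoints in different components.
4—9 (9): add — endpoints in different components.
5—6 (10): add — endpoints in different components.
2—8 (11): add — endpoints in different components.
8—9 (11): skip — 8 and 9 already connected.
1—8 (12): add — endpoints in different components.
4—8 (13): skip — 4 and 8 already connected.
6—9 (13): skip — 6 and 9 already connected.
7—9 (13): add — endpoints in different components.
3—7 (16): add — endpoints in different components.
Non-tree edge 8—9 has weight 11, equal to the heaviest edge on its tree cycle — swapping gives another MST of the same weight. Not unique.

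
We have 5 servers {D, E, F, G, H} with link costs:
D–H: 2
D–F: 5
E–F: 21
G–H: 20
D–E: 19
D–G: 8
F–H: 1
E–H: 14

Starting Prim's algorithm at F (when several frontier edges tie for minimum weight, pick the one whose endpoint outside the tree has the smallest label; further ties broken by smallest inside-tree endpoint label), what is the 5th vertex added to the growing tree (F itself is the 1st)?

E

Prim, starting at F.
Step 1: cheapest edge leaving the tree is F–H (1); add H.
Step 2: cheapest edge leaving the tree is D–H (2); add D.
Step 3: cheapest edge leaving the tree is D–G (8); add G.
Step 4: cheapest edge leaving the tree is E–H (14); add E.
Vertex order: F, H, D, G, E. The 5th vertex is E.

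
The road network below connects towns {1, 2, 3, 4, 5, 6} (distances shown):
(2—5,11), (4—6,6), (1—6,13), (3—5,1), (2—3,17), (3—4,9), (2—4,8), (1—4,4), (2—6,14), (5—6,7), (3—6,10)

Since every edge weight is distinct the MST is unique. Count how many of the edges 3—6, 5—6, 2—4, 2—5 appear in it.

2

Sort edges by weight, then run Kruskal:
3—5 (1): add — endpoints in different components.
1—4 (4): add — endpoints in different components.
4—6 (6): add — endpoints in different components.
5—6 (7): add — endpoints in different components.
2—4 (8): add — endpoints in different components.
MST edge set: {3—5, 1—4, 4—6, 5—6, 2—4}.
Of the listed edges, {5—6, 2—4} are in the MST → 2.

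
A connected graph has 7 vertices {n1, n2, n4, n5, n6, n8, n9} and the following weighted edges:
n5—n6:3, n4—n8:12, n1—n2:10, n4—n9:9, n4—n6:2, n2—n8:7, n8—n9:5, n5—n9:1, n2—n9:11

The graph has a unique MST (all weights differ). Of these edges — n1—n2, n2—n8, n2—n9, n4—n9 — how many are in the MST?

Kruskal: consider edges lightest-first.
n5—n9 (1): add — endpoints in different components.
n4—n6 (2): add — endpoints in different components.
n5—n6 (3): add — endpoints in different components.
n8—n9 (5): add — endpoints in different components.
n2—n8 (7): add — endpoints in different components.
n4—n9 (9): skip — n4 and n9 already connected.
n1—n2 (10): add — endpoints in different components.
MST edge set: {n5—n9, n4—n6, n5—n6, n8—n9, n2—n8, n1—n2}.
Of the listed edges, {n1—n2, n2—n8} are in the MST → 2.

2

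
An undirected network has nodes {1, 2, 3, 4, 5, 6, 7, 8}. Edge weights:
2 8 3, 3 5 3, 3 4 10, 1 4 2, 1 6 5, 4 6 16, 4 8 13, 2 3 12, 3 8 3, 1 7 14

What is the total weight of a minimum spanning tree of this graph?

40

Kruskal's algorithm — process edges by increasing weight (ties by edge label):
1 4 (2): add — endpoints in different components.
2 8 (3): add — endpoints in different components.
3 5 (3): add — endpoints in different components.
3 8 (3): add — endpoints in different components.
1 6 (5): add — endpoints in different components.
3 4 (10): add — endpoints in different components.
2 3 (12): skip — 2 and 3 already connected.
4 8 (13): skip — 4 and 8 already connected.
1 7 (14): add — endpoints in different components.
MST edges: 1 4, 2 8, 3 5, 3 8, 1 6, 3 4, 1 7; total weight 2+3+3+3+5+10+14 = 40.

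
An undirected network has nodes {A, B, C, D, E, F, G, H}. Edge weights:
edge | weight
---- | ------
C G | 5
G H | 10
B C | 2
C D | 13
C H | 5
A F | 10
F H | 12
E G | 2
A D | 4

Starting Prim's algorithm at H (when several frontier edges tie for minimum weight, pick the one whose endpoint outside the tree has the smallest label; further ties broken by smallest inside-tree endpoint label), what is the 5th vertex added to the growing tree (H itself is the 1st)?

Prim, starting at H.
Step 1: frontier [C H 5, G H 10, F H 12] → take C H (5); add C.
Step 2: frontier [B C 2, C G 5, C D 13, G H 10, F H 12] → take B C (2); add B.
Step 3: frontier [C G 5, C D 13, G H 10, F H 12] → take C G (5); add G.
Step 4: frontier [C D 13, E G 2, F H 12] → take E G (2); add E.
Step 5: frontier [C D 13, F H 12] → take F H (12); add F.
Step 6: frontier [C D 13, A F 10] → take A F (10); add A.
Step 7: frontier [A D 4, C D 13] → take A D (4); add D.
Vertex order: H, C, B, G, E, F, A, D. The 5th vertex is E.

E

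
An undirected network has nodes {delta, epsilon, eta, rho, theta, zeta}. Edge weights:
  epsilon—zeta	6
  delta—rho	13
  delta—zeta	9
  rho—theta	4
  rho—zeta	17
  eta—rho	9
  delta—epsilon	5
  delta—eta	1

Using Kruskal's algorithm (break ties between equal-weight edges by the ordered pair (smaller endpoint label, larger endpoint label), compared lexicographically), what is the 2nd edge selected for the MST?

Kruskal: consider edges lightest-first.
delta—eta (1): add — endpoints in different components.
rho—theta (4): add — endpoints in different components.
delta—epsilon (5): add — endpoints in different components.
epsilon—zeta (6): add — endpoints in different components.
delta—zeta (9): skip — zeta and delta already connected.
eta—rho (9): add — endpoints in different components.
The 2nd edge added is rho—theta.

rho-theta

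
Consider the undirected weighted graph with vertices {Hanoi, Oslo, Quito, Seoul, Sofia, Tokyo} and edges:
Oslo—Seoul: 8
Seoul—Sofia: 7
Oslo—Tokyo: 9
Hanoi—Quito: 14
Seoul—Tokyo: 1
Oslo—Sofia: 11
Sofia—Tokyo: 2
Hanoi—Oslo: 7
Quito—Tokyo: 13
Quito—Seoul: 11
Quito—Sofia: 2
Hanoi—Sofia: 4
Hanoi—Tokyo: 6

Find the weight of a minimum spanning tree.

16

Prim, starting at Sofia.
Step 1: cheapest edge leaving the tree is Quito—Sofia (2); add Quito.
Step 2: cheapest edge leaving the tree is Sofia—Tokyo (2); add Tokyo.
Step 3: cheapest edge leaving the tree is Seoul—Tokyo (1); add Seoul.
Step 4: cheapest edge leaving the tree is Hanoi—Sofia (4); add Hanoi.
Step 5: cheapest edge leaving the tree is Hanoi—Oslo (7); add Oslo.
MST edges: Quito—Sofia, Sofia—Tokyo, Seoul—Tokyo, Hanoi—Sofia, Hanoi—Oslo; total weight 2+2+1+4+7 = 16.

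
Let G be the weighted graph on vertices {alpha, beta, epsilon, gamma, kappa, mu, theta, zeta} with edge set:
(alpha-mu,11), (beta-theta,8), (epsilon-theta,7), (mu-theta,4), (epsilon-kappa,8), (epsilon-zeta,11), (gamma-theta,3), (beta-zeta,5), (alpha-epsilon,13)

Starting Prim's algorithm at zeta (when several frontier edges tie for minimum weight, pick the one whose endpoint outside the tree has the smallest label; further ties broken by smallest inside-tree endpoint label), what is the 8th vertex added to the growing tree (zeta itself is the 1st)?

alpha

Grow the tree from zeta using Prim:
Step 1: frontier [beta-zeta 5, epsilon-zeta 11] → take beta-zeta (5); add beta.
Step 2: frontier [beta-theta 8, epsilon-zeta 11] → take beta-theta (8); add theta.
Step 3: frontier [gamma-theta 3, mu-theta 4, epsilon-theta 7, epsilon-zeta 11] → take gamma-theta (3); add gamma.
Step 4: frontier [mu-theta 4, epsilon-theta 7, epsilon-zeta 11] → take mu-theta (4); add mu.
Step 5: frontier [alpha-mu 11, epsilon-theta 7, epsilon-zeta 11] → take epsilon-theta (7); add epsilon.
Step 6: frontier [epsilon-kappa 8, alpha-epsilon 13, alpha-mu 11] → take epsilon-kappa (8); add kappa.
Step 7: frontier [alpha-epsilon 13, alpha-mu 11] → take alpha-mu (11); add alpha.
Vertex order: zeta, beta, theta, gamma, mu, epsilon, kappa, alpha. The 8th vertex is alpha.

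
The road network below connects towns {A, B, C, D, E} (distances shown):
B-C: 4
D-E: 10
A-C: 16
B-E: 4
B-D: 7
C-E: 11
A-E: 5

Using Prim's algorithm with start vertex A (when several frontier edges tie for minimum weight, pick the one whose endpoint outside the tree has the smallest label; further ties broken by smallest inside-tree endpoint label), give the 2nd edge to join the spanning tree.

Prim's algorithm from A:
Step 1: frontier [A-E 5, A-C 16] → take A-E (5); add E.
Step 2: frontier [A-C 16, B-E 4, D-E 10, C-E 11] → take B-E (4); add B.
Step 3: frontier [A-C 16, B-C 4, B-D 7, D-E 10, C-E 11] → take B-C (4); add C.
Step 4: frontier [B-D 7, D-E 10] → take B-D (7); add D.
The 2nd edge added is B-E.

B-E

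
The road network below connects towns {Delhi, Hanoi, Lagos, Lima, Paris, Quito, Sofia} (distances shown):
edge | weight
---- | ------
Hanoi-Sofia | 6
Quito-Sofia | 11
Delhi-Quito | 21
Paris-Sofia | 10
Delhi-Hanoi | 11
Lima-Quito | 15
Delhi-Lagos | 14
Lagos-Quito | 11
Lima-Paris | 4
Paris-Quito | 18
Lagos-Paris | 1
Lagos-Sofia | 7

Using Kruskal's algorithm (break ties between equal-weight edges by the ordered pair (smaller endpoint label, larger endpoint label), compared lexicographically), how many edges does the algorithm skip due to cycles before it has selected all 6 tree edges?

Kruskal: consider edges lightest-first.
Lagos-Paris (1): add — endpoints in different components.
Lima-Paris (4): add — endpoints in different components.
Hanoi-Sofia (6): add — endpoints in different components.
Lagos-Sofia (7): add — endpoints in different components.
Paris-Sofia (10): skip — Sofia and Paris already connected.
Delhi-Hanoi (11): add — endpoints in different components.
Lagos-Quito (11): add — endpoints in different components.
Edges rejected before the tree was complete: 1.

1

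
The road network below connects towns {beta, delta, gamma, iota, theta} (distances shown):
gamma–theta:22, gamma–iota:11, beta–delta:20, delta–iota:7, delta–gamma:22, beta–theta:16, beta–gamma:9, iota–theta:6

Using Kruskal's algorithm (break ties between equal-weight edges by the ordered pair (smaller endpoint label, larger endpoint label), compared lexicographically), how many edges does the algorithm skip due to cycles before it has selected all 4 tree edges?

Sort edges by weight, then run Kruskal:
iota–theta (6): add. Components now {delta} {iota,theta} {beta} {gamma}
delta–iota (7): add. Components now {delta,iota,theta} {beta} {gamma}
beta–gamma (9): add. Components now {delta,iota,theta} {beta,gamma}
gamma–iota (11): add. Components now {beta,delta,gamma,iota,theta}
Edges rejected before the tree was complete: 0.

0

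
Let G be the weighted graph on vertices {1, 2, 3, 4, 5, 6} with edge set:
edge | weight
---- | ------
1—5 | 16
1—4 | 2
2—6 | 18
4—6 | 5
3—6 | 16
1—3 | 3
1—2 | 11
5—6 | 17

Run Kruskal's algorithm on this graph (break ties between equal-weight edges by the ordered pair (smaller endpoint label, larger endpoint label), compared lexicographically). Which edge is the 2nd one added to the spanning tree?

Sort edges by weight, then run Kruskal:
1—4 (2): add. Components now {1,4} {2} {3} {5} {6}
1—3 (3): add. Components now {1,3,4} {2} {5} {6}
4—6 (5): add. Components now {1,3,4,6} {2} {5}
1—2 (11): add. Components now {1,2,3,4,6} {5}
1—5 (16): add. Components now {1,2,3,4,5,6}
The 2nd edge added is 1—3.

1-3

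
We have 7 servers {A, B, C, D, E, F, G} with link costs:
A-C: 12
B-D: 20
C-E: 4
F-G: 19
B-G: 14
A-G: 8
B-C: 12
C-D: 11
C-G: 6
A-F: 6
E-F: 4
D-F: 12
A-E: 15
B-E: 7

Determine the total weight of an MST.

38

Kruskal's algorithm — process edges by increasing weight (ties by edge label):
C-E (4): add. Components now {A} {B} {C,E} {D} {F} {G}
E-F (4): add. Components now {A} {B} {C,E,F} {D} {G}
A-F (6): add. Components now {A,C,E,F} {B} {D} {G}
C-G (6): add. Components now {A,C,E,F,G} {B} {D}
B-E (7): add. Components now {A,B,C,E,F,G} {D}
A-G (8): skip — A and G already connected.
C-D (11): add. Components now {A,B,C,D,E,F,G}
MST edges: C-E, E-F, A-F, C-G, B-E, C-D; total weight 4+4+6+6+7+11 = 38.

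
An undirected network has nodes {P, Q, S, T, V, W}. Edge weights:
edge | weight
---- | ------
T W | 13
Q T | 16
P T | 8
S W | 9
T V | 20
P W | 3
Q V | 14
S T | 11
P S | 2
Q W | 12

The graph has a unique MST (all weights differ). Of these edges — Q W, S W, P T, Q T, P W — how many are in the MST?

Kruskal: consider edges lightest-first.
P S (2): add — endpoints in different components.
P W (3): add — endpoints in different components.
P T (8): add — endpoints in different components.
S W (9): skip — W and S already connected.
S T (11): skip — T and S already connected.
Q W (12): add — endpoints in different components.
T W (13): skip — T and W already connected.
Q V (14): add — endpoints in different components.
MST edge set: {P S, P W, P T, Q W, Q V}.
Of the listed edges, {Q W, P T, P W} are in the MST → 3.

3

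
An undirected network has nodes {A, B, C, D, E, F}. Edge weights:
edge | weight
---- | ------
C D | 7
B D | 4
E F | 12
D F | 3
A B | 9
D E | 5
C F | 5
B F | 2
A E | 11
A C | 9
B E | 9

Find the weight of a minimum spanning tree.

24

Sort edges by weight, then run Kruskal:
B F (2): add. Components now {A} {B,F} {C} {D} {E}
D F (3): add. Components now {A} {B,D,F} {C} {E}
B D (4): skip — B and D already connected.
C F (5): add. Components now {A} {B,C,D,F} {E}
D E (5): add. Components now {A} {B,C,D,E,F}
C D (7): skip — C and D already connected.
A B (9): add. Components now {A,B,C,D,E,F}
MST edges: B F, D F, C F, D E, A B; total weight 2+3+5+5+9 = 24.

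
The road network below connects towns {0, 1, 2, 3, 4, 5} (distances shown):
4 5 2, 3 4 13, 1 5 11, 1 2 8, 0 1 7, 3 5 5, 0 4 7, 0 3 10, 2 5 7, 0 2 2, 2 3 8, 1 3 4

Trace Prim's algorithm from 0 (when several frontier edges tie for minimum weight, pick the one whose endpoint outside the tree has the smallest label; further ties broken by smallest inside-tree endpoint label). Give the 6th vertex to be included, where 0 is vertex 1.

Grow the tree from 0 using Prim:
Step 1: cheapest edge leaving the tree is 0 2 (2); add 2.
Step 2: cheapest edge leaving the tree is 0 1 (7); add 1.
Step 3: cheapest edge leaving the tree is 1 3 (4); add 3.
Step 4: cheapest edge leaving the tree is 3 5 (5); add 5.
Step 5: cheapest edge leaving the tree is 4 5 (2); add 4.
Vertex order: 0, 2, 1, 3, 5, 4. The 6th vertex is 4.

4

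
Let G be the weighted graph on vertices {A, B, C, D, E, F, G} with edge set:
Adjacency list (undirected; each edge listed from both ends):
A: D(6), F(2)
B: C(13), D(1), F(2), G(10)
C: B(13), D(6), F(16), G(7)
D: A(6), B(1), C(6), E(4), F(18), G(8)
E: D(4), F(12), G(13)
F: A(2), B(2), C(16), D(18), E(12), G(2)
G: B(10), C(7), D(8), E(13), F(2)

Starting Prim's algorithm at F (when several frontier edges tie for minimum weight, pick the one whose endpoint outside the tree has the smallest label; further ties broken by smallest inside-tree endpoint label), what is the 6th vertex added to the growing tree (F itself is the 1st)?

Prim's algorithm from F:
Step 1: cheapest edge leaving the tree is A–F (2); add A.
Step 2: cheapest edge leaving the tree is B–F (2); add B.
Step 3: cheapest edge leaving the tree is B–D (1); add D.
Step 4: cheapest edge leaving the tree is F–G (2); add G.
Step 5: cheapest edge leaving the tree is D–E (4); add E.
Step 6: cheapest edge leaving the tree is C–D (6); add C.
Vertex order: F, A, B, D, G, E, C. The 6th vertex is E.

E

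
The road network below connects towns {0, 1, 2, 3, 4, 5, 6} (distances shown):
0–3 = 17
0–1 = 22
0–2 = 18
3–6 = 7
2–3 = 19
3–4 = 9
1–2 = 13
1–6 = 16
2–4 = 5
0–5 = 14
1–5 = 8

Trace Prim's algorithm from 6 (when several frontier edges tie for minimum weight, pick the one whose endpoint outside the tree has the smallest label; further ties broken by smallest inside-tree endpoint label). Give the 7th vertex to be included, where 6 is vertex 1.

0

Grow the tree from 6 using Prim:
Step 1: cheapest edge leaving the tree is 3–6 (7); add 3.
Step 2: cheapest edge leaving the tree is 3–4 (9); add 4.
Step 3: cheapest edge leaving the tree is 2–4 (5); add 2.
Step 4: cheapest edge leaving the tree is 1–2 (13); add 1.
Step 5: cheapest edge leaving the tree is 1–5 (8); add 5.
Step 6: cheapest edge leaving the tree is 0–5 (14); add 0.
Vertex order: 6, 3, 4, 2, 1, 5, 0. The 7th vertex is 0.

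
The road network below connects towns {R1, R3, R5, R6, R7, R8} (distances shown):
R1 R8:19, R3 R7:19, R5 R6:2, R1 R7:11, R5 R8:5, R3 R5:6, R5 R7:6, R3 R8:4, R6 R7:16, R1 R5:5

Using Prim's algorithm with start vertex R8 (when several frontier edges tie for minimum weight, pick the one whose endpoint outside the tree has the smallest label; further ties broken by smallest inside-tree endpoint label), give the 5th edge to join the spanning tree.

Grow the tree from R8 using Prim:
Step 1: frontier [R3 R8 4, R5 R8 5, R1 R8 19] → take R3 R8 (4); add R3.
Step 2: frontier [R3 R5 6, R3 R7 19, R5 R8 5, R1 R8 19] → take R5 R8 (5); add R5.
Step 3: frontier [R3 R7 19, R5 R6 2, R1 R5 5, R5 R7 6, R1 R8 19] → take R5 R6 (2); add R6.
Step 4: frontier [R3 R7 19, R1 R5 5, R5 R7 6, R6 R7 16, R1 R8 19] → take R1 R5 (5); add R1.
Step 5: frontier [R1 R7 11, R3 R7 19, R5 R7 6, R6 R7 16] → take R5 R7 (6); add R7.
The 5th edge added is R5 R7.

R5-R7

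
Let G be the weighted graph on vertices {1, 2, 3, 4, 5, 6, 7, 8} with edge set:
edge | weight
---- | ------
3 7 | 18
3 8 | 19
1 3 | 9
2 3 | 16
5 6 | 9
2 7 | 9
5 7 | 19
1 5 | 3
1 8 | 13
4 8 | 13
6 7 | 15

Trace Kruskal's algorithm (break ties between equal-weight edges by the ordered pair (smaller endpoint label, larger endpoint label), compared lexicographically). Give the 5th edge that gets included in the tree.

Kruskal's algorithm — process edges by increasing weight (ties by edge label):
1 5 (3): add — endpoints in different components.
1 3 (9): add — endpoints in different components.
2 7 (9): add — endpoints in different components.
5 6 (9): add — endpoints in different components.
1 8 (13): add — endpoints in different components.
4 8 (13): add — endpoints in different components.
6 7 (15): add — endpoints in different components.
The 5th edge added is 1 8.

1-8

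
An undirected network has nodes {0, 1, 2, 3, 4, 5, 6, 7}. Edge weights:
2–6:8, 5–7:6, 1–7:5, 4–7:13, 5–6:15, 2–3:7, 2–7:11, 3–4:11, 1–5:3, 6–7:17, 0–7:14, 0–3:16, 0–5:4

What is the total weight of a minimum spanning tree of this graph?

49

Prim's algorithm from 1:
Step 1: cheapest edge leaving the tree is 1–5 (3); add 5.
Step 2: cheapest edge leaving the tree is 0–5 (4); add 0.
Step 3: cheapest edge leaving the tree is 1–7 (5); add 7.
Step 4: cheapest edge leaving the tree is 2–7 (11); add 2.
Step 5: cheapest edge leaving the tree is 2–3 (7); add 3.
Step 6: cheapest edge leaving the tree is 2–6 (8); add 6.
Step 7: cheapest edge leaving the tree is 3–4 (11); add 4.
MST edges: 1–5, 0–5, 1–7, 2–7, 2–3, 2–6, 3–4; total weight 3+4+5+11+7+8+11 = 49.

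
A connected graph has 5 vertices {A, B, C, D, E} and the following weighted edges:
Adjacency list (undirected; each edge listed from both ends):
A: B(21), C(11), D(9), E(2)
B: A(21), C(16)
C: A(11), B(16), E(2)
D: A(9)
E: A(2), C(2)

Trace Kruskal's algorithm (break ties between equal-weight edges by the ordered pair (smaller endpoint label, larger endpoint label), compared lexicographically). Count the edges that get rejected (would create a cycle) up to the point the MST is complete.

Kruskal: consider edges lightest-first.
A-E (2): add. Components now {A,E} {B} {C} {D}
C-E (2): add. Components now {A,C,E} {B} {D}
A-D (9): add. Components now {A,C,D,E} {B}
A-C (11): skip — A and C already connected.
B-C (16): add. Components now {A,B,C,D,E}
Edges rejected before the tree was complete: 1.

1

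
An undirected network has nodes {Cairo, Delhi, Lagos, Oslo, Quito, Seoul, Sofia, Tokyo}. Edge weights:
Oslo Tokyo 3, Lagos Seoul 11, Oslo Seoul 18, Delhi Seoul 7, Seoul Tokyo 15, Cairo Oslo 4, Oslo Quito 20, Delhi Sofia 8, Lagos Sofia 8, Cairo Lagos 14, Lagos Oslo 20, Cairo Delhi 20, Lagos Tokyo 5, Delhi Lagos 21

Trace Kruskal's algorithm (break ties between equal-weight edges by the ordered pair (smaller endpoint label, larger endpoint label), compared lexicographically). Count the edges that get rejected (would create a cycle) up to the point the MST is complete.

6

Sort edges by weight, then run Kruskal:
Oslo Tokyo (3): add — endpoints in different components.
Cairo Oslo (4): add — endpoints in different components.
Lagos Tokyo (5): add — endpoints in different components.
Delhi Seoul (7): add — endpoints in different components.
Delhi Sofia (8): add — endpoints in different components.
Lagos Sofia (8): add — endpoints in different components.
Lagos Seoul (11): skip — Seoul and Lagos already connected.
Cairo Lagos (14): skip — Cairo and Lagos already connected.
Seoul Tokyo (15): skip — Seoul and Tokyo already connected.
Oslo Seoul (18): skip — Oslo and Seoul already connected.
Cairo Delhi (20): skip — Cairo and Delhi already connected.
Lagos Oslo (20): skip — Oslo and Lagos already connected.
Oslo Quito (20): add — endpoints in different components.
Edges rejected before the tree was complete: 6.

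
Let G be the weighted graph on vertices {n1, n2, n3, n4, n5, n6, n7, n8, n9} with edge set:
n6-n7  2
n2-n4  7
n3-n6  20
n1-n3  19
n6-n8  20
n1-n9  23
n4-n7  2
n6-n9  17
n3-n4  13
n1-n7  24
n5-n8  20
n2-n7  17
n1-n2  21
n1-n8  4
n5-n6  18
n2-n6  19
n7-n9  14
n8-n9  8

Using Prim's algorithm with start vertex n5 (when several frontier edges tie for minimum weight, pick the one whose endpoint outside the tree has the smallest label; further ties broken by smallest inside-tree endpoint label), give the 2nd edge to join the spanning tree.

Grow the tree from n5 using Prim:
Step 1: cheapest edge leaving the tree is n5-n6 (18); add n6.
Step 2: cheapest edge leaving the tree is n6-n7 (2); add n7.
Step 3: cheapest edge leaving the tree is n4-n7 (2); add n4.
Step 4: cheapest edge leaving the tree is n2-n4 (7); add n2.
Step 5: cheapest edge leaving the tree is n3-n4 (13); add n3.
Step 6: cheapest edge leaving the tree is n7-n9 (14); add n9.
Step 7: cheapest edge leaving the tree is n8-n9 (8); add n8.
Step 8: cheapest edge leaving the tree is n1-n8 (4); add n1.
The 2nd edge added is n6-n7.

n6-n7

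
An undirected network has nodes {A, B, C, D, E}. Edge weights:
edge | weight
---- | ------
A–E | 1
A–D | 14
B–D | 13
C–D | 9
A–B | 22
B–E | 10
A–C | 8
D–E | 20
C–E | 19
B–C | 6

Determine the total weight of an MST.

Prim's algorithm from C:
Step 1: frontier [B–C 6, A–C 8, C–D 9, C–E 19] → take B–C (6); add B.
Step 2: frontier [B–E 10, B–D 13, A–B 22, A–C 8, C–D 9, C–E 19] → take A–C (8); add A.
Step 3: frontier [A–E 1, A–D 14, B–E 10, B–D 13, C–D 9, C–E 19] → take A–E (1); add E.
Step 4: frontier [A–D 14, B–D 13, C–D 9, D–E 20] → take C–D (9); add D.
MST edges: B–C, A–C, A–E, C–D; total weight 6+8+1+9 = 24.

24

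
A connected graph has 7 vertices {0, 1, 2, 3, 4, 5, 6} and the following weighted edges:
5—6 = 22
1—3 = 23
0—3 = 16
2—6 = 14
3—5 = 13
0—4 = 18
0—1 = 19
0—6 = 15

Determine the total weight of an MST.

95

Kruskal: consider edges lightest-first.
3—5 (13): add. Components now {0} {1} {2} {3,5} {4} {6}
2—6 (14): add. Components now {0} {1} {2,6} {3,5} {4}
0—6 (15): add. Components now {0,2,6} {1} {3,5} {4}
0—3 (16): add. Components now {0,2,3,5,6} {1} {4}
0—4 (18): add. Components now {0,2,3,4,5,6} {1}
0—1 (19): add. Components now {0,1,2,3,4,5,6}
MST edges: 3—5, 2—6, 0—6, 0—3, 0—4, 0—1; total weight 13+14+15+16+18+19 = 95.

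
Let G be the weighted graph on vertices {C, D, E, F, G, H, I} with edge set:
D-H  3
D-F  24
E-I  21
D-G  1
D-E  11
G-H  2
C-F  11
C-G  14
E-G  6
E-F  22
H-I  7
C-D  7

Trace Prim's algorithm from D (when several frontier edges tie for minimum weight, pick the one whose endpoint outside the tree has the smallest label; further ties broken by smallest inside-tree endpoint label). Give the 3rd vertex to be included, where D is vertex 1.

H

Grow the tree from D using Prim:
Step 1: frontier [D-G 1, D-H 3, C-D 7, D-E 11, D-F 24] → take D-G (1); add G.
Step 2: frontier [D-H 3, C-D 7, D-E 11, D-F 24, G-H 2, E-G 6, C-G 14] → take G-H (2); add H.
Step 3: frontier [C-D 7, D-E 11, D-F 24, E-G 6, C-G 14, H-I 7] → take E-G (6); add E.
Step 4: frontier [C-D 7, D-F 24, E-I 21, E-F 22, C-G 14, H-I 7] → take C-D (7); add C.
Step 5: frontier [C-F 11, D-F 24, E-I 21, E-F 22, H-I 7] → take H-I (7); add I.
Step 6: frontier [C-F 11, D-F 24, E-F 22] → take C-F (11); add F.
Vertex order: D, G, H, E, C, I, F. The 3rd vertex is H.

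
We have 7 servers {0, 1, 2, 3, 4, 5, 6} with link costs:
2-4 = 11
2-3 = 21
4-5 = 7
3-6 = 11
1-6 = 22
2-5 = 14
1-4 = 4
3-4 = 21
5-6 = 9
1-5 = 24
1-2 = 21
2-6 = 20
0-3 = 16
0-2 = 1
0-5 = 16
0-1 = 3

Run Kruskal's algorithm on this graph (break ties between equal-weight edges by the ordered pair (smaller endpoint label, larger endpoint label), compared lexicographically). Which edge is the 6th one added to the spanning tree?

3-6

Kruskal: consider edges lightest-first.
0-2 (1): add. Components now {0,2} {1} {3} {4} {5} {6}
0-1 (3): add. Components now {0,1,2} {3} {4} {5} {6}
1-4 (4): add. Components now {0,1,2,4} {3} {5} {6}
4-5 (7): add. Components now {0,1,2,4,5} {3} {6}
5-6 (9): add. Components now {0,1,2,4,5,6} {3}
2-4 (11): skip — 2 and 4 already connected.
3-6 (11): add. Components now {0,1,2,3,4,5,6}
The 6th edge added is 3-6.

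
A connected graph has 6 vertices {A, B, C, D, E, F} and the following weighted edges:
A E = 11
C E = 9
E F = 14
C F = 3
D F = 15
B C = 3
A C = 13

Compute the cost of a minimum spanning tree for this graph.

41

Grow the tree from C using Prim:
Step 1: cheapest edge leaving the tree is B C (3); add B.
Step 2: cheapest edge leaving the tree is C F (3); add F.
Step 3: cheapest edge leaving the tree is C E (9); add E.
Step 4: cheapest edge leaving the tree is A E (11); add A.
Step 5: cheapest edge leaving the tree is D F (15); add D.
MST edges: B C, C F, C E, A E, D F; total weight 3+3+9+11+15 = 41.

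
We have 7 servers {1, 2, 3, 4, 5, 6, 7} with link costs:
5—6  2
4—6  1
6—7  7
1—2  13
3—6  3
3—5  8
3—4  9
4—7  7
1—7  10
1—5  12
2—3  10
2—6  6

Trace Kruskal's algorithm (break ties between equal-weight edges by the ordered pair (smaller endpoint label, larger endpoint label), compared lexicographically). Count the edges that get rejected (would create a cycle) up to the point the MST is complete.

3

Kruskal: consider edges lightest-first.
4—6 (1): add — endpoints in different components.
5—6 (2): add — endpoints in different components.
3—6 (3): add — endpoints in different components.
2—6 (6): add — endpoints in different components.
4—7 (7): add — endpoints in different components.
6—7 (7): skip — 6 and 7 already connected.
3—5 (8): skip — 3 and 5 already connected.
3—4 (9): skip — 3 and 4 already connected.
1—7 (10): add — endpoints in different components.
Edges rejected before the tree was complete: 3.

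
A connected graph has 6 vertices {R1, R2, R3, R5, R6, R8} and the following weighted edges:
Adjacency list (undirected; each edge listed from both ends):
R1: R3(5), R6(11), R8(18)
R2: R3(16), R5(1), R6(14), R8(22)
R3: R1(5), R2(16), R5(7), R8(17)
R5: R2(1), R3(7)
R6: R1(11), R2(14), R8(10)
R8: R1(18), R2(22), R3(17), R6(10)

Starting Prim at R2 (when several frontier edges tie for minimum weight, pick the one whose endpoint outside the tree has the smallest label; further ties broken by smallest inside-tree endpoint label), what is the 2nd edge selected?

R3-R5

Prim's algorithm from R2:
Step 1: cheapest edge leaving the tree is R2-R5 (1); add R5.
Step 2: cheapest edge leaving the tree is R3-R5 (7); add R3.
Step 3: cheapest edge leaving the tree is R1-R3 (5); add R1.
Step 4: cheapest edge leaving the tree is R1-R6 (11); add R6.
Step 5: cheapest edge leaving the tree is R6-R8 (10); add R8.
The 2nd edge added is R3-R5.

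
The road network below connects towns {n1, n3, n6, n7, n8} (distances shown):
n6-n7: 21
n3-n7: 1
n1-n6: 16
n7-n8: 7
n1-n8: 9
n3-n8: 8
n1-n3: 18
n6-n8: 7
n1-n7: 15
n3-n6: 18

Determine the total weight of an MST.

24

Prim's algorithm from n1:
Step 1: frontier [n1-n8 9, n1-n7 15, n1-n6 16, n1-n3 18] → take n1-n8 (9); add n8.
Step 2: frontier [n1-n7 15, n1-n6 16, n1-n3 18, n6-n8 7, n7-n8 7, n3-n8 8] → take n6-n8 (7); add n6.
Step 3: frontier [n1-n7 15, n1-n3 18, n3-n6 18, n6-n7 21, n7-n8 7, n3-n8 8] → take n7-n8 (7); add n7.
Step 4: frontier [n1-n3 18, n3-n6 18, n3-n7 1, n3-n8 8] → take n3-n7 (1); add n3.
MST edges: n1-n8, n6-n8, n7-n8, n3-n7; total weight 9+7+7+1 = 24.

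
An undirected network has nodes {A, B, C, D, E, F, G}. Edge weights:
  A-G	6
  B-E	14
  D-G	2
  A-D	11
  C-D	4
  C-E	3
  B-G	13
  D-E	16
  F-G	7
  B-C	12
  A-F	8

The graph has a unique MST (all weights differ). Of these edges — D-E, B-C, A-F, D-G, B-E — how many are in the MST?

2

Kruskal: consider edges lightest-first.
D-G (2): add. Components now {A} {B} {C} {D,G} {E} {F}
C-E (3): add. Components now {A} {B} {C,E} {D,G} {F}
C-D (4): add. Components now {A} {B} {C,D,E,G} {F}
A-G (6): add. Components now {A,C,D,E,G} {B} {F}
F-G (7): add. Components now {A,C,D,E,F,G} {B}
A-F (8): skip — A and F already connected.
A-D (11): skip — A and D already connected.
B-C (12): add. Components now {A,B,C,D,E,F,G}
MST edge set: {D-G, C-E, C-D, A-G, F-G, B-C}.
Of the listed edges, {B-C, D-G} are in the MST → 2.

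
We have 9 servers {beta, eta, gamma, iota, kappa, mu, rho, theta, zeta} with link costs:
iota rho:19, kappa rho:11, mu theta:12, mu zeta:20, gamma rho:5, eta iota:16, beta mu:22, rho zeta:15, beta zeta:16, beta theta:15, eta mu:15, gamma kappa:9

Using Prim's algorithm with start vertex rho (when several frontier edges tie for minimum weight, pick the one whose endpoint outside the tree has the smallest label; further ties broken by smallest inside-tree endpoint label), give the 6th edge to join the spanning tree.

mu-theta

Prim, starting at rho.
Step 1: frontier [gamma rho 5, kappa rho 11, rho zeta 15, iota rho 19] → take gamma rho (5); add gamma.
Step 2: frontier [gamma kappa 9, kappa rho 11, rho zeta 15, iota rho 19] → take gamma kappa (9); add kappa.
Step 3: frontier [rho zeta 15, iota rho 19] → take rho zeta (15); add zeta.
Step 4: frontier [iota rho 19, beta zeta 16, mu zeta 20] → take beta zeta (16); add beta.
Step 5: frontier [beta theta 15, beta mu 22, iota rho 19, mu zeta 20] → take beta theta (15); add theta.
Step 6: frontier [beta mu 22, iota rho 19, mu theta 12, mu zeta 20] → take mu theta (12); add mu.
Step 7: frontier [eta mu 15, iota rho 19] → take eta mu (15); add eta.
Step 8: frontier [eta iota 16, iota rho 19] → take eta iota (16); add iota.
The 6th edge added is mu theta.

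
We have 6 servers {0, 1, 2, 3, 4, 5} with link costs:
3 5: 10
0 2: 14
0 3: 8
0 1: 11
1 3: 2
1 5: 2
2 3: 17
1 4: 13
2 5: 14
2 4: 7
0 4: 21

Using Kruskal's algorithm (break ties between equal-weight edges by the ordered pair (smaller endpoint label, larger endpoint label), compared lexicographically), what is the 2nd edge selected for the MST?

1-5

Kruskal's algorithm — process edges by increasing weight (ties by edge label):
1 3 (2): add — endpoints in different components.
1 5 (2): add — endpoints in different components.
2 4 (7): add — endpoints in different components.
0 3 (8): add — endpoints in different components.
3 5 (10): skip — 3 and 5 already connected.
0 1 (11): skip — 0 and 1 already connected.
1 4 (13): add — endpoints in different components.
The 2nd edge added is 1 5.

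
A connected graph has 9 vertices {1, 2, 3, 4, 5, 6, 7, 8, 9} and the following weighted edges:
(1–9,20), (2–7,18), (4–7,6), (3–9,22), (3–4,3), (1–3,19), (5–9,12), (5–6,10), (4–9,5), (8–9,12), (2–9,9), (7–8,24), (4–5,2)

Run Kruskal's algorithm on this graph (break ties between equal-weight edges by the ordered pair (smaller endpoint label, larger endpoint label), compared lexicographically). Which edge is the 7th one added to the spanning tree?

Kruskal's algorithm — process edges by increasing weight (ties by edge label):
4–5 (2): add — endpoints in different components.
3–4 (3): add — endpoints in different components.
4–9 (5): add — endpoints in different components.
4–7 (6): add — endpoints in different components.
2–9 (9): add — endpoints in different components.
5–6 (10): add — endpoints in different components.
5–9 (12): skip — 5 and 9 already connected.
8–9 (12): add — endpoints in different components.
2–7 (18): skip — 2 and 7 already connected.
1–3 (19): add — endpoints in different components.
The 7th edge added is 8–9.

8-9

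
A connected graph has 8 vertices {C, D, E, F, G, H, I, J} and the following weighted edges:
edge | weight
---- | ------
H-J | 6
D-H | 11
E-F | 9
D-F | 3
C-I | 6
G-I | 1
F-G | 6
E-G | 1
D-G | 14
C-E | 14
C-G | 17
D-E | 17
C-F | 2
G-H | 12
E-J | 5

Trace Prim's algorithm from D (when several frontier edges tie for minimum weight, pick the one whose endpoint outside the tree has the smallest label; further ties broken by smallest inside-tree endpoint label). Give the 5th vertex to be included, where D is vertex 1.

Prim, starting at D.
Step 1: cheapest edge leaving the tree is D-F (3); add F.
Step 2: cheapest edge leaving the tree is C-F (2); add C.
Step 3: cheapest edge leaving the tree is F-G (6); add G.
Step 4: cheapest edge leaving the tree is E-G (1); add E.
Step 5: cheapest edge leaving the tree is G-I (1); add I.
Step 6: cheapest edge leaving the tree is E-J (5); add J.
Step 7: cheapest edge leaving the tree is H-J (6); add H.
Vertex order: D, F, C, G, E, I, J, H. The 5th vertex is E.

E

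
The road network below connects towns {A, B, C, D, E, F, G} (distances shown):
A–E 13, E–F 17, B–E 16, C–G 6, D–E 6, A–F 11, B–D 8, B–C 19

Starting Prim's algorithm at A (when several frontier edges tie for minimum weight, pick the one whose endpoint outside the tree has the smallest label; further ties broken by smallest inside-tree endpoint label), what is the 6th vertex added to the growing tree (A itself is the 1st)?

C

Prim's algorithm from A:
Step 1: frontier [A–F 11, A–E 13] → take A–F (11); add F.
Step 2: frontier [A–E 13, E–F 17] → take A–E (13); add E.
Step 3: frontier [D–E 6, B–E 16] → take D–E (6); add D.
Step 4: frontier [B–D 8, B–E 16] → take B–D (8); add B.
Step 5: frontier [B–C 19] → take B–C (19); add C.
Step 6: frontier [C–G 6] → take C–G (6); add G.
Vertex order: A, F, E, D, B, C, G. The 6th vertex is C.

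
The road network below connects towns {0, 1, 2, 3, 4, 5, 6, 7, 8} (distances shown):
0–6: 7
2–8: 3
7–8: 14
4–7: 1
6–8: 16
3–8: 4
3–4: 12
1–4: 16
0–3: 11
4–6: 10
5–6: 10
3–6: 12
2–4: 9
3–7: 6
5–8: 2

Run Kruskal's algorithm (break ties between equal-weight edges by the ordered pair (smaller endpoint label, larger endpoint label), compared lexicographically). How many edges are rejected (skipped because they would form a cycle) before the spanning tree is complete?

6

Kruskal's algorithm — process edges by increasing weight (ties by edge label):
4–7 (1): add — endpoints in different components.
5–8 (2): add — endpoints in different components.
2–8 (3): add — endpoints in different components.
3–8 (4): add — endpoints in different components.
3–7 (6): add — endpoints in different components.
0–6 (7): add — endpoints in different components.
2–4 (9): skip — 2 and 4 already connected.
4–6 (10): add — endpoints in different components.
5–6 (10): skip — 5 and 6 already connected.
0–3 (11): skip — 0 and 3 already connected.
3–4 (12): skip — 3 and 4 already connected.
3–6 (12): skip — 3 and 6 already connected.
7–8 (14): skip — 7 and 8 already connected.
1–4 (16): add — endpoints in different components.
Edges rejected before the tree was complete: 6.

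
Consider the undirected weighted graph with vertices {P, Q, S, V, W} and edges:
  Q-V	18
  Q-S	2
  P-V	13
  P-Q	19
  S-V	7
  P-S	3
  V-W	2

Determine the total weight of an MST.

Prim's algorithm from S:
Step 1: frontier [Q-S 2, P-S 3, S-V 7] → take Q-S (2); add Q.
Step 2: frontier [Q-V 18, P-Q 19, P-S 3, S-V 7] → take P-S (3); add P.
Step 3: frontier [P-V 13, Q-V 18, S-V 7] → take S-V (7); add V.
Step 4: frontier [V-W 2] → take V-W (2); add W.
MST edges: Q-S, P-S, S-V, V-W; total weight 2+3+7+2 = 14.

14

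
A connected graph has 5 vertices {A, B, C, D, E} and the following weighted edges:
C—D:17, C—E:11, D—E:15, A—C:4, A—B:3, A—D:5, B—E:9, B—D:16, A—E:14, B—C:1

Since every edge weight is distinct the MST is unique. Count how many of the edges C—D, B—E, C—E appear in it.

1

Kruskal's algorithm — process edges by increasing weight (ties by edge label):
B—C (1): add. Components now {A} {B,C} {D} {E}
A—B (3): add. Components now {A,B,C} {D} {E}
A—C (4): skip — A and C already connected.
A—D (5): add. Components now {A,B,C,D} {E}
B—E (9): add. Components now {A,B,C,D,E}
MST edge set: {B—C, A—B, A—D, B—E}.
Of the listed edges, {B—E} are in the MST → 1.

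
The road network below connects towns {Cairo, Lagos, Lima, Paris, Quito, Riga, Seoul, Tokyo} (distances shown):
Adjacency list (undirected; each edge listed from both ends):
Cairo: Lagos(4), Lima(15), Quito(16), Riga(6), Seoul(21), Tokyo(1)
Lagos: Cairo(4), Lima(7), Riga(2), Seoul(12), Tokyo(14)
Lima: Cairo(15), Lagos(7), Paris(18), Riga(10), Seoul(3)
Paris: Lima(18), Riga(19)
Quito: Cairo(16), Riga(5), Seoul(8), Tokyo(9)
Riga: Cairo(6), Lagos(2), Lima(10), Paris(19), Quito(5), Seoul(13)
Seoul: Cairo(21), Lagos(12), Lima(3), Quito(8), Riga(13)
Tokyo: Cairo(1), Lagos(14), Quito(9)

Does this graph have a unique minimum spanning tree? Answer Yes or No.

Yes

Kruskal: consider edges lightest-first.
Cairo Tokyo (1): add — endpoints in different components.
Lagos Riga (2): add — endpoints in different components.
Lima Seoul (3): add — endpoints in different components.
Cairo Lagos (4): add — endpoints in different components.
Quito Riga (5): add — endpoints in different components.
Cairo Riga (6): skip — Cairo and Riga already connected.
Lagos Lima (7): add — endpoints in different components.
Quito Seoul (8): skip — Quito and Seoul already connected.
Quito Tokyo (9): skip — Quito and Tokyo already connected.
Lima Riga (10): skip — Riga and Lima already connected.
Lagos Seoul (12): skip — Seoul and Lagos already connected.
Riga Seoul (13): skip — Riga and Seoul already connected.
Lagos Tokyo (14): skip — Lagos and Tokyo already connected.
Cairo Lima (15): skip — Cairo and Lima already connected.
Cairo Quito (16): skip — Cairo and Quito already connected.
Lima Paris (18): add — endpoints in different components.
Every non-tree edge has weight strictly greater than the heaviest edge on the tree path between its endpoints, so the MST is unique.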